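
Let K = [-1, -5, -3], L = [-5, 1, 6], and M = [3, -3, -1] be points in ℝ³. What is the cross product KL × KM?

KL = (-4, 6, 9)
KM = (4, 2, 2)
i: 6·2 - 9·2 = 12 - 18 = -6
j: 9·4 - (-4)·2 = 36 - (-8) = 44
k: (-4)·2 - 6·4 = -8 - 24 = -32
KL × KM = (-6, 44, -32)

(-6, 44, -32)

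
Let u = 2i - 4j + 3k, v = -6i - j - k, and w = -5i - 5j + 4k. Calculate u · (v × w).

-59

v × w:
i: (-1)·4 - (-1)·(-5) = -4 - 5 = -9
j: (-1)·(-5) - (-6)·4 = 5 - (-24) = 29
k: (-6)·(-5) - (-1)·(-5) = 30 - 5 = 25
v × w = (-9, 29, 25)
u · (v × w) = 2·(-9) + (-4)·29 + 3·25 = -18 - 116 + 75 = -59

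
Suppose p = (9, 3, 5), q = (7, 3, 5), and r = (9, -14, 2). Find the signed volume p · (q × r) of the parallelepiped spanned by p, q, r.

152

q × r:
i: 3·2 - 5·(-14) = 6 - (-70) = 76
j: 5·9 - 7·2 = 45 - 14 = 31
k: 7·(-14) - 3·9 = -98 - 27 = -125
q × r = (76, 31, -125)
p · (q × r) = 9·76 + 3·31 + 5·(-125) = 684 + 93 - 625 = 152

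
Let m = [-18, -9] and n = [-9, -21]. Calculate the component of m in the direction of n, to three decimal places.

15.363

m · n = (-18)·(-9) + (-9)·(-21) = 162 + 189 = 351
|n| = √(81 + 441) = √522 ≈ 22.8473
comp_n m = 351 / √522 ≈ 15.363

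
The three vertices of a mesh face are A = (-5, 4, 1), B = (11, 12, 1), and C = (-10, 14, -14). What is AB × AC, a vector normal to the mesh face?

(-120, 240, 200)

AB = (16, 8, 0)
AC = (-5, 10, -15)
i: 8·(-15) - 0·10 = -120 - 0 = -120
j: 0·(-5) - 16·(-15) = 0 - (-240) = 240
k: 16·10 - 8·(-5) = 160 - (-40) = 200
AB × AC = (-120, 240, 200)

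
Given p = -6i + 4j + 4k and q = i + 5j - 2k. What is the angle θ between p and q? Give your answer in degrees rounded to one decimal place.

p · q = (-6)·1 + 4·5 + 4·(-2) = -6 + 20 - 8 = 6
|p|² = 36 + 16 + 16 = 68,  |p| = √68 ≈ 8.246211
|q|² = 1 + 25 + 4 = 30,  |q| = √30 ≈ 5.477226
cos θ = 6 / (8.246211 · 5.477226) ≈ 0.13284
θ = arccos(0.13284) ≈ 82.4°

82.4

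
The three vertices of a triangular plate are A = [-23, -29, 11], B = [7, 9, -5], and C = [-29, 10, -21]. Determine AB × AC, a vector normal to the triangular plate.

(-592, 1056, 1398)

AB = (30, 38, -16)
AC = (-6, 39, -32)
i: 38·(-32) - (-16)·39 = -1216 - (-624) = -592
j: (-16)·(-6) - 30·(-32) = 96 - (-960) = 1056
k: 30·39 - 38·(-6) = 1170 - (-228) = 1398
AB × AC = (-592, 1056, 1398)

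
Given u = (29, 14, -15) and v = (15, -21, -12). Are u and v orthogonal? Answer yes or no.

no

u · v = 29·15 + 14·(-21) + (-15)·(-12) = 435 - 294 + 180 = 321
Nonzero, so the vectors are not orthogonal.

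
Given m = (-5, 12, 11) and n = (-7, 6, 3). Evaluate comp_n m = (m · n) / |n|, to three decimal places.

14.440

m · n = (-5)·(-7) + 12·6 + 11·3 = 35 + 72 + 33 = 140
|n| = √(49 + 36 + 9) = √94 ≈ 9.6954
comp_n m = 140 / √94 ≈ 14.440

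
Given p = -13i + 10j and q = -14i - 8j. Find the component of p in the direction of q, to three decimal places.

p · q = (-13)·(-14) + 10·(-8) = 182 - 80 = 102
|q| = √(196 + 64) = √260 ≈ 16.1245
comp_q p = 102 / √260 ≈ 6.326

6.326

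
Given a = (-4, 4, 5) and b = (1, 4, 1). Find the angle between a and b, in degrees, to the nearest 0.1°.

a · b = (-4)·1 + 4·4 + 5·1 = -4 + 16 + 5 = 17
|a|² = 16 + 16 + 25 = 57,  |a| = √57 ≈ 7.549834
|b|² = 1 + 16 + 1 = 18,  |b| = √18 ≈ 4.242641
cos θ = 17 / (7.549834 · 4.242641) ≈ 0.53073
θ = arccos(0.53073) ≈ 57.9°

57.9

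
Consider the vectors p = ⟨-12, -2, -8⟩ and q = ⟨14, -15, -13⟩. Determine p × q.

(-94, -268, 208)

i: (-2)·(-13) - (-8)·(-15) = 26 - 120 = -94
j: (-8)·14 - (-12)·(-13) = -112 - 156 = -268
k: (-12)·(-15) - (-2)·14 = 180 - (-28) = 208
p × q = (-94, -268, 208)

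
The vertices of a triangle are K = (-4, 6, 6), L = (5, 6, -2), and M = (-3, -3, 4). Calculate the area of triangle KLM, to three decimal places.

54.417

KL = (9, 0, -8),  KM = (1, -9, -2)
i: 0·(-2) - (-8)·(-9) = 0 - 72 = -72
j: (-8)·1 - 9·(-2) = -8 - (-18) = 10
k: 9·(-9) - 0·1 = -81 - 0 = -81
KL × KM = (-72, 10, -81)
|KL × KM| = √11845 ≈ 108.8347
area = ½ · 108.8347 ≈ 54.417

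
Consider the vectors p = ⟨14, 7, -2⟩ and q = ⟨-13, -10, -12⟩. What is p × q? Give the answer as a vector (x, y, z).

i: 7·(-12) - (-2)·(-10) = -84 - 20 = -104
j: (-2)·(-13) - 14·(-12) = 26 - (-168) = 194
k: 14·(-10) - 7·(-13) = -140 - (-91) = -49
p × q = (-104, 194, -49)

(-104, 194, -49)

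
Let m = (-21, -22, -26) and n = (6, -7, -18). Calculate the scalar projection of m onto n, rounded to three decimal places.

24.526

m · n = (-21)·6 + (-22)·(-7) + (-26)·(-18) = -126 + 154 + 468 = 496
|n| = √(36 + 49 + 324) = √409 ≈ 20.2237
comp_n m = 496 / √409 ≈ 24.526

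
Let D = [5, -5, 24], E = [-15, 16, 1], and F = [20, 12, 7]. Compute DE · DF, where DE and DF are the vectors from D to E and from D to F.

DE = E − D = (-20, 21, -23)
DF = F − D = (15, 17, -17)
DE · DF = (-20)·15 + 21·17 + (-23)·(-17) = -300 + 357 + 391 = 448

448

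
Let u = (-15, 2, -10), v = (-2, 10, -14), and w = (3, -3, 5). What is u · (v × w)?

56

v × w:
i: 10·5 - (-14)·(-3) = 50 - 42 = 8
j: (-14)·3 - (-2)·5 = -42 - (-10) = -32
k: (-2)·(-3) - 10·3 = 6 - 30 = -24
v × w = (8, -32, -24)
u · (v × w) = (-15)·8 + 2·(-32) + (-10)·(-24) = -120 - 64 + 240 = 56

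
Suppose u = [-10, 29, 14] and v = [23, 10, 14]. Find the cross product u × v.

(266, 462, -767)

i: 29·14 - 14·10 = 406 - 140 = 266
j: 14·23 - (-10)·14 = 322 - (-140) = 462
k: (-10)·10 - 29·23 = -100 - 667 = -767
u × v = (266, 462, -767)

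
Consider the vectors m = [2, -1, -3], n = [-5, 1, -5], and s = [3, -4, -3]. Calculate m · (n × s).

n × s:
i: 1·(-3) - (-5)·(-4) = -3 - 20 = -23
j: (-5)·3 - (-5)·(-3) = -15 - 15 = -30
k: (-5)·(-4) - 1·3 = 20 - 3 = 17
n × s = (-23, -30, 17)
m · (n × s) = 2·(-23) + (-1)·(-30) + (-3)·17 = -46 + 30 - 51 = -67

-67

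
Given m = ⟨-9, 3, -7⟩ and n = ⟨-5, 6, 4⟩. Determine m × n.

i: 3·4 - (-7)·6 = 12 - (-42) = 54
j: (-7)·(-5) - (-9)·4 = 35 - (-36) = 71
k: (-9)·6 - 3·(-5) = -54 - (-15) = -39
m × n = (54, 71, -39)

(54, 71, -39)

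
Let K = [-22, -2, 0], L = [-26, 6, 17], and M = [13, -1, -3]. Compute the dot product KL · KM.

KL = L − K = (-4, 8, 17)
KM = M − K = (35, 1, -3)
KL · KM = (-4)·35 + 8·1 + 17·(-3) = -140 + 8 - 51 = -183

-183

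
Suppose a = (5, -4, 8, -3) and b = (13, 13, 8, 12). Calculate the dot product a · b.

a · b = 5·13 + (-4)·13 + 8·8 + (-3)·12 = 65 - 52 + 64 - 36 = 41

41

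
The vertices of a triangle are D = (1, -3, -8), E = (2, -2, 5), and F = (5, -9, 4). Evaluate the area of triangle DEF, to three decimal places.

DE = (1, 1, 13),  DF = (4, -6, 12)
i: 1·12 - 13·(-6) = 12 - (-78) = 90
j: 13·4 - 1·12 = 52 - 12 = 40
k: 1·(-6) - 1·4 = -6 - 4 = -10
DE × DF = (90, 40, -10)
|DE × DF| = √9800 ≈ 98.9949
area = ½ · 98.9949 ≈ 49.497

49.497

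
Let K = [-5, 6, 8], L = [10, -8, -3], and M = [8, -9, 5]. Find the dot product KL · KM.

KL = L − K = (15, -14, -11)
KM = M − K = (13, -15, -3)
KL · KM = 15·13 + (-14)·(-15) + (-11)·(-3) = 195 + 210 + 33 = 438

438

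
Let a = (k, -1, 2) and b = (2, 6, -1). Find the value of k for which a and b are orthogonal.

4

a · b = k·2 + (-1)·6 + 2·(-1) = -8 + 2k
Set equal to 0: 2k = 8, so k = 4.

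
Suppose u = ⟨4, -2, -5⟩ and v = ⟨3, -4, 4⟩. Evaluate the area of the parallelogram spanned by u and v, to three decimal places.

i: (-2)·4 - (-5)·(-4) = -8 - 20 = -28
j: (-5)·3 - 4·4 = -15 - 16 = -31
k: 4·(-4) - (-2)·3 = -16 - (-6) = -10
u × v = (-28, -31, -10)
|u × v| = √((-28)² + (-31)² + (-10)²) = √1845 ≈ 42.9535

42.953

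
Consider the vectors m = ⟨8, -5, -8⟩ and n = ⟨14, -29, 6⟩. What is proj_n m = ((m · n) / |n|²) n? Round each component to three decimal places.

(2.727, -5.649, 1.169)

m · n = 8·14 + (-5)·(-29) + (-8)·6 = 112 + 145 - 48 = 209
|n|² = 196 + 841 + 36 = 1073
proj_n m = (209/1073) · (14, -29, 6) ≈ (2.727, -5.649, 1.169)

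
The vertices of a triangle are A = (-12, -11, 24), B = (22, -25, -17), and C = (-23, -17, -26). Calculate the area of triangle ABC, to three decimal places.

AB = (34, -14, -41),  AC = (-11, -6, -50)
i: (-14)·(-50) - (-41)·(-6) = 700 - 246 = 454
j: (-41)·(-11) - 34·(-50) = 451 - (-1700) = 2151
k: 34·(-6) - (-14)·(-11) = -204 - 154 = -358
AB × AC = (454, 2151, -358)
|AB × AC| = √4961081 ≈ 2227.3484
area = ½ · 2227.3484 ≈ 1113.674

1113.674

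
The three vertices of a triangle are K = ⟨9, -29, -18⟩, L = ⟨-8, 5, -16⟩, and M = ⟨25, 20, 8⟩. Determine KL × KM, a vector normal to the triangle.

KL = (-17, 34, 2)
KM = (16, 49, 26)
i: 34·26 - 2·49 = 884 - 98 = 786
j: 2·16 - (-17)·26 = 32 - (-442) = 474
k: (-17)·49 - 34·16 = -833 - 544 = -1377
KL × KM = (786, 474, -1377)

(786, 474, -1377)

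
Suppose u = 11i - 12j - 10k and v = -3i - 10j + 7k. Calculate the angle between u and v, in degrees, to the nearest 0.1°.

85.9

u · v = 11·(-3) + (-12)·(-10) + (-10)·7 = -33 + 120 - 70 = 17
|u|² = 121 + 144 + 100 = 365,  |u| = √365 ≈ 19.104973
|v|² = 9 + 100 + 49 = 158,  |v| = √158 ≈ 12.569805
cos θ = 17 / (19.104973 · 12.569805) ≈ 0.07079
θ = arccos(0.07079) ≈ 85.9°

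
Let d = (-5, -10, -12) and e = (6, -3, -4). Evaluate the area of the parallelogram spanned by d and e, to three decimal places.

i: (-10)·(-4) - (-12)·(-3) = 40 - 36 = 4
j: (-12)·6 - (-5)·(-4) = -72 - 20 = -92
k: (-5)·(-3) - (-10)·6 = 15 - (-60) = 75
d × e = (4, -92, 75)
|d × e| = √(4² + (-92)² + 75²) = √14105 ≈ 118.7645

118.764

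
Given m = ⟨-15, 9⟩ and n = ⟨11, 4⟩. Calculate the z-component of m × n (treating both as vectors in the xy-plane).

-159

(-15)·4 - 9·11 = -60 - 99 = -159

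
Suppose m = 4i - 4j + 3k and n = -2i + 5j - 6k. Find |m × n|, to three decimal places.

23.431

i: (-4)·(-6) - 3·5 = 24 - 15 = 9
j: 3·(-2) - 4·(-6) = -6 - (-24) = 18
k: 4·5 - (-4)·(-2) = 20 - 8 = 12
m × n = (9, 18, 12)
|m × n| = √(9² + 18² + 12²) = √549 ≈ 23.4307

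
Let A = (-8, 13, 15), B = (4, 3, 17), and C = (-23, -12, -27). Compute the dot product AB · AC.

AB = B − A = (12, -10, 2)
AC = C − A = (-15, -25, -42)
AB · AC = 12·(-15) + (-10)·(-25) + 2·(-42) = -180 + 250 - 84 = -14

-14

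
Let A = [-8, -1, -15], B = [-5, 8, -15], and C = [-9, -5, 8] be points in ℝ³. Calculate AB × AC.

(207, -69, -3)

AB = (3, 9, 0)
AC = (-1, -4, 23)
i: 9·23 - 0·(-4) = 207 - 0 = 207
j: 0·(-1) - 3·23 = 0 - 69 = -69
k: 3·(-4) - 9·(-1) = -12 - (-9) = -3
AB × AC = (207, -69, -3)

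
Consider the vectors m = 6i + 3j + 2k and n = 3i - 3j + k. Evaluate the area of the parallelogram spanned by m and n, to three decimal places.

i: 3·1 - 2·(-3) = 3 - (-6) = 9
j: 2·3 - 6·1 = 6 - 6 = 0
k: 6·(-3) - 3·3 = -18 - 9 = -27
m × n = (9, 0, -27)
|m × n| = √(9² + 0² + (-27)²) = √810 ≈ 28.4605

28.460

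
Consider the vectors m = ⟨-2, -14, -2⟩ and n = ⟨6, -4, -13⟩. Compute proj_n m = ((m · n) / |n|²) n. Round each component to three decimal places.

(1.900, -1.267, -4.118)

m · n = (-2)·6 + (-14)·(-4) + (-2)·(-13) = -12 + 56 + 26 = 70
|n|² = 36 + 16 + 169 = 221
proj_n m = (70/221) · (6, -4, -13) ≈ (1.900, -1.267, -4.118)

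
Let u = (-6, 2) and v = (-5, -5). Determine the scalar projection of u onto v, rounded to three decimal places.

2.828

u · v = (-6)·(-5) + 2·(-5) = 30 - 10 = 20
|v| = √(25 + 25) = √50 ≈ 7.0711
comp_v u = 20 / √50 ≈ 2.828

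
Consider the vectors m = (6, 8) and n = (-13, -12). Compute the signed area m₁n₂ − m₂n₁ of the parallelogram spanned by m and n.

32

6·(-12) - 8·(-13) = -72 - (-104) = 32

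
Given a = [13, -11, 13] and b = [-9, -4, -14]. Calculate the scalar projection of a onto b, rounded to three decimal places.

a · b = 13·(-9) + (-11)·(-4) + 13·(-14) = -117 + 44 - 182 = -255
|b| = √(81 + 16 + 196) = √293 ≈ 17.1172
comp_b a = -255 / √293 ≈ -14.897

-14.897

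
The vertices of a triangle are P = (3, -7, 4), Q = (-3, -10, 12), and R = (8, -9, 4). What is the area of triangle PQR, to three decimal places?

25.421

PQ = (-6, -3, 8),  PR = (5, -2, 0)
i: (-3)·0 - 8·(-2) = 0 - (-16) = 16
j: 8·5 - (-6)·0 = 40 - 0 = 40
k: (-6)·(-2) - (-3)·5 = 12 - (-15) = 27
PQ × PR = (16, 40, 27)
|PQ × PR| = √2585 ≈ 50.8429
area = ½ · 50.8429 ≈ 25.421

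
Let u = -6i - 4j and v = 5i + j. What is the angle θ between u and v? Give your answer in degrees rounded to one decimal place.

157.6

u · v = (-6)·5 + (-4)·1 = -30 - 4 = -34
|u|² = 36 + 16 = 52,  |u| = √52 ≈ 7.211103
|v|² = 25 + 1 = 26,  |v| = √26 ≈ 5.099020
cos θ = -34 / (7.211103 · 5.099020) ≈ -0.92468
θ = arccos(-0.92468) ≈ 157.6°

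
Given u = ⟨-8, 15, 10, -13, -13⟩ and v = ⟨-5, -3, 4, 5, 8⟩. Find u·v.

u · v = (-8)·(-5) + 15·(-3) + 10·4 + (-13)·5 + (-13)·8 = 40 - 45 + 40 - 65 - 104 = -134

-134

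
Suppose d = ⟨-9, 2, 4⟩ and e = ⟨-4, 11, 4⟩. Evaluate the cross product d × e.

(-36, 20, -91)

i: 2·4 - 4·11 = 8 - 44 = -36
j: 4·(-4) - (-9)·4 = -16 - (-36) = 20
k: (-9)·11 - 2·(-4) = -99 - (-8) = -91
d × e = (-36, 20, -91)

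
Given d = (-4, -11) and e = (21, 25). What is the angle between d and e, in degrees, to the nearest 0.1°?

160.0

d · e = (-4)·21 + (-11)·25 = -84 - 275 = -359
|d|² = 16 + 121 = 137,  |d| = √137 ≈ 11.704700
|e|² = 441 + 625 = 1066,  |e| = √1066 ≈ 32.649655
cos θ = -359 / (11.704700 · 32.649655) ≈ -0.93941
θ = arccos(-0.93941) ≈ 160.0°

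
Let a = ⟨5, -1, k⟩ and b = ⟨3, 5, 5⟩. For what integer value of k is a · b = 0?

-2

a · b = 5·3 + (-1)·5 + k·5 = 10 + 5k
Set equal to 0: 5k = -10, so k = -2.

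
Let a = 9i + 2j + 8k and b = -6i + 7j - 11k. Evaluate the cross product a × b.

i: 2·(-11) - 8·7 = -22 - 56 = -78
j: 8·(-6) - 9·(-11) = -48 - (-99) = 51
k: 9·7 - 2·(-6) = 63 - (-12) = 75
a × b = (-78, 51, 75)

(-78, 51, 75)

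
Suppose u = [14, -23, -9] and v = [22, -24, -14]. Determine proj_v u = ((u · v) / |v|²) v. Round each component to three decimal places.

u · v = 14·22 + (-23)·(-24) + (-9)·(-14) = 308 + 552 + 126 = 986
|v|² = 484 + 576 + 196 = 1256
proj_v u = (986/1256) · (22, -24, -14) ≈ (17.271, -18.841, -10.990)

(17.271, -18.841, -10.990)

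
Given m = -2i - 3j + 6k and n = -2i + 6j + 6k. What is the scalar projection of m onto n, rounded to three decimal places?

m · n = (-2)·(-2) + (-3)·6 + 6·6 = 4 - 18 + 36 = 22
|n| = √(4 + 36 + 36) = √76 ≈ 8.7178
comp_n m = 22 / √76 ≈ 2.524

2.524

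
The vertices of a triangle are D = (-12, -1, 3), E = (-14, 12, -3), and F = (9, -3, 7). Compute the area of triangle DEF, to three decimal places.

DE = (-2, 13, -6),  DF = (21, -2, 4)
i: 13·4 - (-6)·(-2) = 52 - 12 = 40
j: (-6)·21 - (-2)·4 = -126 - (-8) = -118
k: (-2)·(-2) - 13·21 = 4 - 273 = -269
DE × DF = (40, -118, -269)
|DE × DF| = √87885 ≈ 296.4540
area = ½ · 296.4540 ≈ 148.227

148.227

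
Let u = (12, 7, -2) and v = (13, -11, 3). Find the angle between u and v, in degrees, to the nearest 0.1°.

72.5

u · v = 12·13 + 7·(-11) + (-2)·3 = 156 - 77 - 6 = 73
|u|² = 144 + 49 + 4 = 197,  |u| = √197 ≈ 14.035669
|v|² = 169 + 121 + 9 = 299,  |v| = √299 ≈ 17.291616
cos θ = 73 / (14.035669 · 17.291616) ≈ 0.30078
θ = arccos(0.30078) ≈ 72.5°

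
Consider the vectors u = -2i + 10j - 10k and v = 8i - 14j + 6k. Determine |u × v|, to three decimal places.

117.167

i: 10·6 - (-10)·(-14) = 60 - 140 = -80
j: (-10)·8 - (-2)·6 = -80 - (-12) = -68
k: (-2)·(-14) - 10·8 = 28 - 80 = -52
u × v = (-80, -68, -52)
|u × v| = √((-80)² + (-68)² + (-52)²) = √13728 ≈ 117.1665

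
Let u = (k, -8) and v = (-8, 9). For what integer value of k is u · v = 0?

u · v = k·(-8) + (-8)·9 = -72 - 8k
Set equal to 0: -8k = 72, so k = -9.

-9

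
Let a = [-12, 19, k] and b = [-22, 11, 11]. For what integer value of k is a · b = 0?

a · b = (-12)·(-22) + 19·11 + k·11 = 473 + 11k
Set equal to 0: 11k = -473, so k = -43.

-43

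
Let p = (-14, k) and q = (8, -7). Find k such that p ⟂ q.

p · q = (-14)·8 + k·(-7) = -112 - 7k
Set equal to 0: -7k = 112, so k = -16.

-16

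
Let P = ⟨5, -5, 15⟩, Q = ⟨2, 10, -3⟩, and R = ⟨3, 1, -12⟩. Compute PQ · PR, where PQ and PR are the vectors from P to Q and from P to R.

PQ = Q − P = (-3, 15, -18)
PR = R − P = (-2, 6, -27)
PQ · PR = (-3)·(-2) + 15·6 + (-18)·(-27) = 6 + 90 + 486 = 582

582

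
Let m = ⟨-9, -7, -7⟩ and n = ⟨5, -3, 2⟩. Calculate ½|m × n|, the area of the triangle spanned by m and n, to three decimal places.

36.599

i: (-7)·2 - (-7)·(-3) = -14 - 21 = -35
j: (-7)·5 - (-9)·2 = -35 - (-18) = -17
k: (-9)·(-3) - (-7)·5 = 27 - (-35) = 62
m × n = (-35, -17, 62)
|m × n| = √((-35)² + (-17)² + 62²) = √5358 ≈ 73.1984
area = ½ · 73.1984 ≈ 36.599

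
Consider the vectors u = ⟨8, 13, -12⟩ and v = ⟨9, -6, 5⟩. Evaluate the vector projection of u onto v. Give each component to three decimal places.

u · v = 8·9 + 13·(-6) + (-12)·5 = 72 - 78 - 60 = -66
|v|² = 81 + 36 + 25 = 142
proj_v u = (-66/142) · (9, -6, 5) ≈ (-4.183, 2.789, -2.324)

(-4.183, 2.789, -2.324)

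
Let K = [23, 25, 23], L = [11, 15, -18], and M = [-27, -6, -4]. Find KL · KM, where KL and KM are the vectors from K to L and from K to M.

KL = L − K = (-12, -10, -41)
KM = M − K = (-50, -31, -27)
KL · KM = (-12)·(-50) + (-10)·(-31) + (-41)·(-27) = 600 + 310 + 1107 = 2017

2017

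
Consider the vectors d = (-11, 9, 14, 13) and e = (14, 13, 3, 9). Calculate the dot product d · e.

d · e = (-11)·14 + 9·13 + 14·3 + 13·9 = -154 + 117 + 42 + 117 = 122

122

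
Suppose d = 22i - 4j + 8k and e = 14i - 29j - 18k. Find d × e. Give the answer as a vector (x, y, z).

(304, 508, -582)

i: (-4)·(-18) - 8·(-29) = 72 - (-232) = 304
j: 8·14 - 22·(-18) = 112 - (-396) = 508
k: 22·(-29) - (-4)·14 = -638 - (-56) = -582
d × e = (304, 508, -582)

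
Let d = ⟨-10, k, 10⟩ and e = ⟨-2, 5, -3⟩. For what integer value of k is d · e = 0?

d · e = (-10)·(-2) + k·5 + 10·(-3) = -10 + 5k
Set equal to 0: 5k = 10, so k = 2.

2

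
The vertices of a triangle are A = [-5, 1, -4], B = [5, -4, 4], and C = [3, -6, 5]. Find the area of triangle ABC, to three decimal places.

20.597

AB = (10, -5, 8),  AC = (8, -7, 9)
i: (-5)·9 - 8·(-7) = -45 - (-56) = 11
j: 8·8 - 10·9 = 64 - 90 = -26
k: 10·(-7) - (-5)·8 = -70 - (-40) = -30
AB × AC = (11, -26, -30)
|AB × AC| = √1697 ≈ 41.1947
area = ½ · 41.1947 ≈ 20.597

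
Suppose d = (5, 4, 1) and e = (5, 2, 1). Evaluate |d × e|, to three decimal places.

i: 4·1 - 1·2 = 4 - 2 = 2
j: 1·5 - 5·1 = 5 - 5 = 0
k: 5·2 - 4·5 = 10 - 20 = -10
d × e = (2, 0, -10)
|d × e| = √(2² + 0² + (-10)²) = √104 ≈ 10.1980

10.198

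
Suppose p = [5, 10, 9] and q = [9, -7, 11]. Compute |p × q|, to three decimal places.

i: 10·11 - 9·(-7) = 110 - (-63) = 173
j: 9·9 - 5·11 = 81 - 55 = 26
k: 5·(-7) - 10·9 = -35 - 90 = -125
p × q = (173, 26, -125)
|p × q| = √(173² + 26² + (-125)²) = √46230 ≈ 215.0116

215.012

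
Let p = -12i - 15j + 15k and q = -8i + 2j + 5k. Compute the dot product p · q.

p · q = (-12)·(-8) + (-15)·2 + 15·5 = 96 - 30 + 75 = 141

141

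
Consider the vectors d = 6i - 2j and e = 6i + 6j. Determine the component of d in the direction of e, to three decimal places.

2.828

d · e = 6·6 + (-2)·6 = 36 - 12 = 24
|e| = √(36 + 36) = √72 ≈ 8.4853
comp_e d = 24 / √72 ≈ 2.828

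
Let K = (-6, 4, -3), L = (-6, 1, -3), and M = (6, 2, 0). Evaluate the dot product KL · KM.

6

KL = L − K = (0, -3, 0)
KM = M − K = (12, -2, 3)
KL · KM = 0·12 + (-3)·(-2) + 0·3 = 0 + 6 + 0 = 6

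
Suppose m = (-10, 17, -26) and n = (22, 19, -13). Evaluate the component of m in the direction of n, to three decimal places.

13.849

m · n = (-10)·22 + 17·19 + (-26)·(-13) = -220 + 323 + 338 = 441
|n| = √(484 + 361 + 169) = √1014 ≈ 31.8434
comp_n m = 441 / √1014 ≈ 13.849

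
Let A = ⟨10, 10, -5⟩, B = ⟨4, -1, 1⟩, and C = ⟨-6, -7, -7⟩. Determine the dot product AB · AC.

AB = B − A = (-6, -11, 6)
AC = C − A = (-16, -17, -2)
AB · AC = (-6)·(-16) + (-11)·(-17) + 6·(-2) = 96 + 187 - 12 = 271

271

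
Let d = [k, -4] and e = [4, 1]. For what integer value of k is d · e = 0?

d · e = k·4 + (-4)·1 = -4 + 4k
Set equal to 0: 4k = 4, so k = 1.

1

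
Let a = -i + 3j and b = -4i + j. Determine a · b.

a · b = (-1)·(-4) + 3·1 = 4 + 3 = 7

7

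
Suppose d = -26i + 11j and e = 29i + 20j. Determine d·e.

d · e = (-26)·29 + 11·20 = -754 + 220 = -534

-534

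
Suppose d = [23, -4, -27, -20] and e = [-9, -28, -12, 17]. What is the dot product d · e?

-111

d · e = 23·(-9) + (-4)·(-28) + (-27)·(-12) + (-20)·17 = -207 + 112 + 324 - 340 = -111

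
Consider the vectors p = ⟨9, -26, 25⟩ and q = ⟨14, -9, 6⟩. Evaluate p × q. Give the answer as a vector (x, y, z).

(69, 296, 283)

i: (-26)·6 - 25·(-9) = -156 - (-225) = 69
j: 25·14 - 9·6 = 350 - 54 = 296
k: 9·(-9) - (-26)·14 = -81 - (-364) = 283
p × q = (69, 296, 283)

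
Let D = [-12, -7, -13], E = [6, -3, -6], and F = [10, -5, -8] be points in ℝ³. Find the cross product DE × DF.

DE = (18, 4, 7)
DF = (22, 2, 5)
i: 4·5 - 7·2 = 20 - 14 = 6
j: 7·22 - 18·5 = 154 - 90 = 64
k: 18·2 - 4·22 = 36 - 88 = -52
DE × DF = (6, 64, -52)

(6, 64, -52)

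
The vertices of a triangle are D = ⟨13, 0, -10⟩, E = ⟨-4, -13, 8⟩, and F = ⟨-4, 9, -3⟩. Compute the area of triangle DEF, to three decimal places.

244.363

DE = (-17, -13, 18),  DF = (-17, 9, 7)
i: (-13)·7 - 18·9 = -91 - 162 = -253
j: 18·(-17) - (-17)·7 = -306 - (-119) = -187
k: (-17)·9 - (-13)·(-17) = -153 - 221 = -374
DE × DF = (-253, -187, -374)
|DE × DF| = √238854 ≈ 488.7269
area = ½ · 488.7269 ≈ 244.363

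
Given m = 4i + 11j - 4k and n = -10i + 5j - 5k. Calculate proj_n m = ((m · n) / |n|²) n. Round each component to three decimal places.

(-2.333, 1.167, -1.167)

m · n = 4·(-10) + 11·5 + (-4)·(-5) = -40 + 55 + 20 = 35
|n|² = 100 + 25 + 25 = 150
proj_n m = (35/150) · (-10, 5, -5) ≈ (-2.333, 1.167, -1.167)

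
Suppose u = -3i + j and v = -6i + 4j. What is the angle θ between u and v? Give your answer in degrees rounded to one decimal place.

u · v = (-3)·(-6) + 1·4 = 18 + 4 = 22
|u|² = 9 + 1 = 10,  |u| = √10 ≈ 3.162278
|v|² = 36 + 16 = 52,  |v| = √52 ≈ 7.211103
cos θ = 22 / (3.162278 · 7.211103) ≈ 0.96476
θ = arccos(0.96476) ≈ 15.3°

15.3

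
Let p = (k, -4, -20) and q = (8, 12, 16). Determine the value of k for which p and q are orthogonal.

46

p · q = k·8 + (-4)·12 + (-20)·16 = -368 + 8k
Set equal to 0: 8k = 368, so k = 46.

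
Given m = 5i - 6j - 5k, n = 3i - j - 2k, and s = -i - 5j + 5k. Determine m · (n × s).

83

n × s:
i: (-1)·5 - (-2)·(-5) = -5 - 10 = -15
j: (-2)·(-1) - 3·5 = 2 - 15 = -13
k: 3·(-5) - (-1)·(-1) = -15 - 1 = -16
n × s = (-15, -13, -16)
m · (n × s) = 5·(-15) + (-6)·(-13) + (-5)·(-16) = -75 + 78 + 80 = 83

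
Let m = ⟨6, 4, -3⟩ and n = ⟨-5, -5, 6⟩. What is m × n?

i: 4·6 - (-3)·(-5) = 24 - 15 = 9
j: (-3)·(-5) - 6·6 = 15 - 36 = -21
k: 6·(-5) - 4·(-5) = -30 - (-20) = -10
m × n = (9, -21, -10)

(9, -21, -10)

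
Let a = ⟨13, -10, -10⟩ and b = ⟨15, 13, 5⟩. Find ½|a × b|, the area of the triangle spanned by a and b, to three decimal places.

i: (-10)·5 - (-10)·13 = -50 - (-130) = 80
j: (-10)·15 - 13·5 = -150 - 65 = -215
k: 13·13 - (-10)·15 = 169 - (-150) = 319
a × b = (80, -215, 319)
|a × b| = √(80² + (-215)² + 319²) = √154386 ≈ 392.9198
area = ½ · 392.9198 ≈ 196.460

196.460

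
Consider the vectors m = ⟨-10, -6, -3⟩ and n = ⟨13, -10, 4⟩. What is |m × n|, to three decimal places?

186.013

i: (-6)·4 - (-3)·(-10) = -24 - 30 = -54
j: (-3)·13 - (-10)·4 = -39 - (-40) = 1
k: (-10)·(-10) - (-6)·13 = 100 - (-78) = 178
m × n = (-54, 1, 178)
|m × n| = √((-54)² + 1² + 178²) = √34601 ≈ 186.0134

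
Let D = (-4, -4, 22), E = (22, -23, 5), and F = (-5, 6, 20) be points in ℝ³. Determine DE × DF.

DE = (26, -19, -17)
DF = (-1, 10, -2)
i: (-19)·(-2) - (-17)·10 = 38 - (-170) = 208
j: (-17)·(-1) - 26·(-2) = 17 - (-52) = 69
k: 26·10 - (-19)·(-1) = 260 - 19 = 241
DE × DF = (208, 69, 241)

(208, 69, 241)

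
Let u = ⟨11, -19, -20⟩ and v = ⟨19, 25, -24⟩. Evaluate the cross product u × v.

(956, -116, 636)

i: (-19)·(-24) - (-20)·25 = 456 - (-500) = 956
j: (-20)·19 - 11·(-24) = -380 - (-264) = -116
k: 11·25 - (-19)·19 = 275 - (-361) = 636
u × v = (956, -116, 636)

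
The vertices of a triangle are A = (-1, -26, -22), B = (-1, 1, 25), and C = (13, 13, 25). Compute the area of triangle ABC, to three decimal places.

472.743

AB = (0, 27, 47),  AC = (14, 39, 47)
i: 27·47 - 47·39 = 1269 - 1833 = -564
j: 47·14 - 0·47 = 658 - 0 = 658
k: 0·39 - 27·14 = 0 - 378 = -378
AB × AC = (-564, 658, -378)
|AB × AC| = √893944 ≈ 945.4861
area = ½ · 945.4861 ≈ 472.743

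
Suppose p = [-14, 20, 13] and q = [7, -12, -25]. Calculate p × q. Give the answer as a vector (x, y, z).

(-344, -259, 28)

i: 20·(-25) - 13·(-12) = -500 - (-156) = -344
j: 13·7 - (-14)·(-25) = 91 - 350 = -259
k: (-14)·(-12) - 20·7 = 168 - 140 = 28
p × q = (-344, -259, 28)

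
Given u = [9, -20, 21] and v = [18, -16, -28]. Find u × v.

i: (-20)·(-28) - 21·(-16) = 560 - (-336) = 896
j: 21·18 - 9·(-28) = 378 - (-252) = 630
k: 9·(-16) - (-20)·18 = -144 - (-360) = 216
u × v = (896, 630, 216)

(896, 630, 216)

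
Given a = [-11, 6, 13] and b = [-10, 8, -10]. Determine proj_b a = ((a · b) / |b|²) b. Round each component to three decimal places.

a · b = (-11)·(-10) + 6·8 + 13·(-10) = 110 + 48 - 130 = 28
|b|² = 100 + 64 + 100 = 264
proj_b a = (28/264) · (-10, 8, -10) ≈ (-1.061, 0.848, -1.061)

(-1.061, 0.848, -1.061)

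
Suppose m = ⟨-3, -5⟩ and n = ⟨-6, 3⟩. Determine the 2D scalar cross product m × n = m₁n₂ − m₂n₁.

(-3)·3 - (-5)·(-6) = -9 - 30 = -39

-39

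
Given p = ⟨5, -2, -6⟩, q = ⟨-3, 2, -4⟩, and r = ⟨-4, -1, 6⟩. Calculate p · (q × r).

-94

q × r:
i: 2·6 - (-4)·(-1) = 12 - 4 = 8
j: (-4)·(-4) - (-3)·6 = 16 - (-18) = 34
k: (-3)·(-1) - 2·(-4) = 3 - (-8) = 11
q × r = (8, 34, 11)
p · (q × r) = 5·8 + (-2)·34 + (-6)·11 = 40 - 68 - 66 = -94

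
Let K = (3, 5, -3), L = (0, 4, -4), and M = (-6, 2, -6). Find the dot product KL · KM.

KL = L − K = (-3, -1, -1)
KM = M − K = (-9, -3, -3)
KL · KM = (-3)·(-9) + (-1)·(-3) + (-1)·(-3) = 27 + 3 + 3 = 33

33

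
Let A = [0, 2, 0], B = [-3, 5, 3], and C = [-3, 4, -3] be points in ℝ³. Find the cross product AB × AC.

AB = (-3, 3, 3)
AC = (-3, 2, -3)
i: 3·(-3) - 3·2 = -9 - 6 = -15
j: 3·(-3) - (-3)·(-3) = -9 - 9 = -18
k: (-3)·2 - 3·(-3) = -6 - (-9) = 3
AB × AC = (-15, -18, 3)

(-15, -18, 3)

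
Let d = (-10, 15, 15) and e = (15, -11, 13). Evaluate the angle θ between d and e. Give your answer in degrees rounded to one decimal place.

103.0

d · e = (-10)·15 + 15·(-11) + 15·13 = -150 - 165 + 195 = -120
|d|² = 100 + 225 + 225 = 550,  |d| = √550 ≈ 23.452079
|e|² = 225 + 121 + 169 = 515,  |e| = √515 ≈ 22.693611
cos θ = -120 / (23.452079 · 22.693611) ≈ -0.22547
θ = arccos(-0.22547) ≈ 103.0°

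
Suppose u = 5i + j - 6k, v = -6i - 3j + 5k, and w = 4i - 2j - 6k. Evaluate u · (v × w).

v × w:
i: (-3)·(-6) - 5·(-2) = 18 - (-10) = 28
j: 5·4 - (-6)·(-6) = 20 - 36 = -16
k: (-6)·(-2) - (-3)·4 = 12 - (-12) = 24
v × w = (28, -16, 24)
u · (v × w) = 5·28 + 1·(-16) + (-6)·24 = 140 - 16 - 144 = -20

-20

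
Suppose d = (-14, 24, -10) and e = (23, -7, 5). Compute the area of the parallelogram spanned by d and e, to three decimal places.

i: 24·5 - (-10)·(-7) = 120 - 70 = 50
j: (-10)·23 - (-14)·5 = -230 - (-70) = -160
k: (-14)·(-7) - 24·23 = 98 - 552 = -454
d × e = (50, -160, -454)
|d × e| = √(50² + (-160)² + (-454)²) = √234216 ≈ 483.9587

483.959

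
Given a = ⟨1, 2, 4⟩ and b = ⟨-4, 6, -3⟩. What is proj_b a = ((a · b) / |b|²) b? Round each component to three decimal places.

(0.262, -0.393, 0.197)

a · b = 1·(-4) + 2·6 + 4·(-3) = -4 + 12 - 12 = -4
|b|² = 16 + 36 + 9 = 61
proj_b a = (-4/61) · (-4, 6, -3) ≈ (0.262, -0.393, 0.197)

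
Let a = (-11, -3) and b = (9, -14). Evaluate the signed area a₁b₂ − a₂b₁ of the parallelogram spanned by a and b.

(-11)·(-14) - (-3)·9 = 154 - (-27) = 181

181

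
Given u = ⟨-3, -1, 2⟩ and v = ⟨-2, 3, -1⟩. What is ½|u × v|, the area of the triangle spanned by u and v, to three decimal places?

6.982

i: (-1)·(-1) - 2·3 = 1 - 6 = -5
j: 2·(-2) - (-3)·(-1) = -4 - 3 = -7
k: (-3)·3 - (-1)·(-2) = -9 - 2 = -11
u × v = (-5, -7, -11)
|u × v| = √((-5)² + (-7)² + (-11)²) = √195 ≈ 13.9642
area = ½ · 13.9642 ≈ 6.982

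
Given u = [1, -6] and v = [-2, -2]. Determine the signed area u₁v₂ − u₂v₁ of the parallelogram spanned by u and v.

1·(-2) - (-6)·(-2) = -2 - 12 = -14

-14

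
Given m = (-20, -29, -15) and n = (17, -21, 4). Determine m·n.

209

m · n = (-20)·17 + (-29)·(-21) + (-15)·4 = -340 + 609 - 60 = 209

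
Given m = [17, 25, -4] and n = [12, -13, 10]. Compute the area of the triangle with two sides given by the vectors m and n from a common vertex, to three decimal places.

i: 25·10 - (-4)·(-13) = 250 - 52 = 198
j: (-4)·12 - 17·10 = -48 - 170 = -218
k: 17·(-13) - 25·12 = -221 - 300 = -521
m × n = (198, -218, -521)
|m × n| = √(198² + (-218)² + (-521)²) = √358169 ≈ 598.4722
area = ½ · 598.4722 ≈ 299.236

299.236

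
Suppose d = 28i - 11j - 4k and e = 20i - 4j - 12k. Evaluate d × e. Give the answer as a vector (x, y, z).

(116, 256, 108)

i: (-11)·(-12) - (-4)·(-4) = 132 - 16 = 116
j: (-4)·20 - 28·(-12) = -80 - (-336) = 256
k: 28·(-4) - (-11)·20 = -112 - (-220) = 108
d × e = (116, 256, 108)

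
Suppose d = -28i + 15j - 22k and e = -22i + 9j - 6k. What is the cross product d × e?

i: 15·(-6) - (-22)·9 = -90 - (-198) = 108
j: (-22)·(-22) - (-28)·(-6) = 484 - 168 = 316
k: (-28)·9 - 15·(-22) = -252 - (-330) = 78
d × e = (108, 316, 78)

(108, 316, 78)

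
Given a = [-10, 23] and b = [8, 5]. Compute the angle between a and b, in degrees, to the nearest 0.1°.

81.5

a · b = (-10)·8 + 23·5 = -80 + 115 = 35
|a|² = 100 + 529 = 629,  |a| = √629 ≈ 25.079872
|b|² = 64 + 25 = 89,  |b| = √89 ≈ 9.433981
cos θ = 35 / (25.079872 · 9.433981) ≈ 0.14793
θ = arccos(0.14793) ≈ 81.5°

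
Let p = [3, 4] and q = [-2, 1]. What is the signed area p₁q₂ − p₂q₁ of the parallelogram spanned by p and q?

11

3·1 - 4·(-2) = 3 - (-8) = 11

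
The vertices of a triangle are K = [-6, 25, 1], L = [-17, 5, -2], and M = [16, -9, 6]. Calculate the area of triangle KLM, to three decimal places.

419.381

KL = (-11, -20, -3),  KM = (22, -34, 5)
i: (-20)·5 - (-3)·(-34) = -100 - 102 = -202
j: (-3)·22 - (-11)·5 = -66 - (-55) = -11
k: (-11)·(-34) - (-20)·22 = 374 - (-440) = 814
KL × KM = (-202, -11, 814)
|KL × KM| = √703521 ≈ 838.7616
area = ½ · 838.7616 ≈ 419.381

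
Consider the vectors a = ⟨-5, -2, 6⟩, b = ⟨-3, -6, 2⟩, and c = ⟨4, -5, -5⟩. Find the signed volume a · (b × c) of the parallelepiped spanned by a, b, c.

48

b × c:
i: (-6)·(-5) - 2·(-5) = 30 - (-10) = 40
j: 2·4 - (-3)·(-5) = 8 - 15 = -7
k: (-3)·(-5) - (-6)·4 = 15 - (-24) = 39
b × c = (40, -7, 39)
a · (b × c) = (-5)·40 + (-2)·(-7) + 6·39 = -200 + 14 + 234 = 48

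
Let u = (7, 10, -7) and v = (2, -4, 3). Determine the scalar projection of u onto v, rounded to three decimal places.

u · v = 7·2 + 10·(-4) + (-7)·3 = 14 - 40 - 21 = -47
|v| = √(4 + 16 + 9) = √29 ≈ 5.3852
comp_v u = -47 / √29 ≈ -8.728

-8.728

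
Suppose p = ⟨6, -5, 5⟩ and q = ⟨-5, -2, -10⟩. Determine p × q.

i: (-5)·(-10) - 5·(-2) = 50 - (-10) = 60
j: 5·(-5) - 6·(-10) = -25 - (-60) = 35
k: 6·(-2) - (-5)·(-5) = -12 - 25 = -37
p × q = (60, 35, -37)

(60, 35, -37)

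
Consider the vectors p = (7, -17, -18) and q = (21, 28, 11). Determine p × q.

i: (-17)·11 - (-18)·28 = -187 - (-504) = 317
j: (-18)·21 - 7·11 = -378 - 77 = -455
k: 7·28 - (-17)·21 = 196 - (-357) = 553
p × q = (317, -455, 553)

(317, -455, 553)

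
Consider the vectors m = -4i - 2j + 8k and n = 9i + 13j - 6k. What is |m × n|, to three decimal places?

i: (-2)·(-6) - 8·13 = 12 - 104 = -92
j: 8·9 - (-4)·(-6) = 72 - 24 = 48
k: (-4)·13 - (-2)·9 = -52 - (-18) = -34
m × n = (-92, 48, -34)
|m × n| = √((-92)² + 48² + (-34)²) = √11924 ≈ 109.1971

109.197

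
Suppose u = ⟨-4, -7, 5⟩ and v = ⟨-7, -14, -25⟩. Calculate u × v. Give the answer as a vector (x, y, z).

(245, -135, 7)

i: (-7)·(-25) - 5·(-14) = 175 - (-70) = 245
j: 5·(-7) - (-4)·(-25) = -35 - 100 = -135
k: (-4)·(-14) - (-7)·(-7) = 56 - 49 = 7
u × v = (245, -135, 7)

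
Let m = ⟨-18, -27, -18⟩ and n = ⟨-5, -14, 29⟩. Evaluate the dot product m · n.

m · n = (-18)·(-5) + (-27)·(-14) + (-18)·29 = 90 + 378 - 522 = -54

-54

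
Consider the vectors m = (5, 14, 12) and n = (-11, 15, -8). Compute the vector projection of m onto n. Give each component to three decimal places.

(-1.583, 2.159, -1.151)

m · n = 5·(-11) + 14·15 + 12·(-8) = -55 + 210 - 96 = 59
|n|² = 121 + 225 + 64 = 410
proj_n m = (59/410) · (-11, 15, -8) ≈ (-1.583, 2.159, -1.151)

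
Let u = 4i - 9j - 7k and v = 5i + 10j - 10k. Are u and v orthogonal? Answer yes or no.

u · v = 4·5 + (-9)·10 + (-7)·(-10) = 20 - 90 + 70 = 0
Zero, so the vectors are orthogonal.

yes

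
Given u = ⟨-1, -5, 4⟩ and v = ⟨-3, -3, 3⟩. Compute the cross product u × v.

i: (-5)·3 - 4·(-3) = -15 - (-12) = -3
j: 4·(-3) - (-1)·3 = -12 - (-3) = -9
k: (-1)·(-3) - (-5)·(-3) = 3 - 15 = -12
u × v = (-3, -9, -12)

(-3, -9, -12)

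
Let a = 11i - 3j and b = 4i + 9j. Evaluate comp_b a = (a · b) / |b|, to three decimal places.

1.726

a · b = 11·4 + (-3)·9 = 44 - 27 = 17
|b| = √(16 + 81) = √97 ≈ 9.8489
comp_b a = 17 / √97 ≈ 1.726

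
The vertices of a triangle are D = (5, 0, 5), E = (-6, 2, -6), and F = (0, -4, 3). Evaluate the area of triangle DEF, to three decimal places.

39.715

DE = (-11, 2, -11),  DF = (-5, -4, -2)
i: 2·(-2) - (-11)·(-4) = -4 - 44 = -48
j: (-11)·(-5) - (-11)·(-2) = 55 - 22 = 33
k: (-11)·(-4) - 2·(-5) = 44 - (-10) = 54
DE × DF = (-48, 33, 54)
|DE × DF| = √6309 ≈ 79.4292
area = ½ · 79.4292 ≈ 39.715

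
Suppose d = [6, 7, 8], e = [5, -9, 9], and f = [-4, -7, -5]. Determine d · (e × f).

3

e × f:
i: (-9)·(-5) - 9·(-7) = 45 - (-63) = 108
j: 9·(-4) - 5·(-5) = -36 - (-25) = -11
k: 5·(-7) - (-9)·(-4) = -35 - 36 = -71
e × f = (108, -11, -71)
d · (e × f) = 6·108 + 7·(-11) + 8·(-71) = 648 - 77 - 568 = 3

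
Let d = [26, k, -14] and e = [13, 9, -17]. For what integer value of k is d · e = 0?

d · e = 26·13 + k·9 + (-14)·(-17) = 576 + 9k
Set equal to 0: 9k = -576, so k = -64.

-64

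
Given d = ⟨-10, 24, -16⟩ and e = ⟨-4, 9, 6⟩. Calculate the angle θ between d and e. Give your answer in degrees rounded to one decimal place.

63.0

d · e = (-10)·(-4) + 24·9 + (-16)·6 = 40 + 216 - 96 = 160
|d|² = 100 + 576 + 256 = 932,  |d| = √932 ≈ 30.528675
|e|² = 16 + 81 + 36 = 133,  |e| = √133 ≈ 11.532563
cos θ = 160 / (30.528675 · 11.532563) ≈ 0.45445
θ = arccos(0.45445) ≈ 63.0°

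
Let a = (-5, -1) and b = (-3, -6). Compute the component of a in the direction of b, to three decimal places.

3.130

a · b = (-5)·(-3) + (-1)·(-6) = 15 + 6 = 21
|b| = √(9 + 36) = √45 ≈ 6.7082
comp_b a = 21 / √45 ≈ 3.130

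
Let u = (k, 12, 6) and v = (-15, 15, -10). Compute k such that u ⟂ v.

8

u · v = k·(-15) + 12·15 + 6·(-10) = 120 - 15k
Set equal to 0: -15k = -120, so k = 8.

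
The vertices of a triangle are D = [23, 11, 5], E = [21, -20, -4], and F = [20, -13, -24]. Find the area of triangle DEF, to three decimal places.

DE = (-2, -31, -9),  DF = (-3, -24, -29)
i: (-31)·(-29) - (-9)·(-24) = 899 - 216 = 683
j: (-9)·(-3) - (-2)·(-29) = 27 - 58 = -31
k: (-2)·(-24) - (-31)·(-3) = 48 - 93 = -45
DE × DF = (683, -31, -45)
|DE × DF| = √469475 ≈ 685.1825
area = ½ · 685.1825 ≈ 342.591

342.591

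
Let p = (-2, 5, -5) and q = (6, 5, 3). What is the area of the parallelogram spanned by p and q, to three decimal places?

i: 5·3 - (-5)·5 = 15 - (-25) = 40
j: (-5)·6 - (-2)·3 = -30 - (-6) = -24
k: (-2)·5 - 5·6 = -10 - 30 = -40
p × q = (40, -24, -40)
|p × q| = √(40² + (-24)² + (-40)²) = √3776 ≈ 61.4492

61.449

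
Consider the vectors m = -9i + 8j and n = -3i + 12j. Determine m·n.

123

m · n = (-9)·(-3) + 8·12 = 27 + 96 = 123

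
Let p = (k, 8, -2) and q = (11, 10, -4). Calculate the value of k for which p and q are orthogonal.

-8

p · q = k·11 + 8·10 + (-2)·(-4) = 88 + 11k
Set equal to 0: 11k = -88, so k = -8.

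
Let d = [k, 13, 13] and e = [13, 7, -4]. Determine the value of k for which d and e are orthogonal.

d · e = k·13 + 13·7 + 13·(-4) = 39 + 13k
Set equal to 0: 13k = -39, so k = -3.

-3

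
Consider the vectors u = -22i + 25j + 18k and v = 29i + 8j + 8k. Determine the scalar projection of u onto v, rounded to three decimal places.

u · v = (-22)·29 + 25·8 + 18·8 = -638 + 200 + 144 = -294
|v| = √(841 + 64 + 64) = √969 ≈ 31.1288
comp_v u = -294 / √969 ≈ -9.445

-9.445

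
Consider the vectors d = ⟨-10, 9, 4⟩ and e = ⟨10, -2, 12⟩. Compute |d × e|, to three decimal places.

i: 9·12 - 4·(-2) = 108 - (-8) = 116
j: 4·10 - (-10)·12 = 40 - (-120) = 160
k: (-10)·(-2) - 9·10 = 20 - 90 = -70
d × e = (116, 160, -70)
|d × e| = √(116² + 160² + (-70)²) = √43956 ≈ 209.6569

209.657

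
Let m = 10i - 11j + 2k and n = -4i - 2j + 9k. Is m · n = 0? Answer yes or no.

m · n = 10·(-4) + (-11)·(-2) + 2·9 = -40 + 22 + 18 = 0
Zero, so the vectors are orthogonal.

yes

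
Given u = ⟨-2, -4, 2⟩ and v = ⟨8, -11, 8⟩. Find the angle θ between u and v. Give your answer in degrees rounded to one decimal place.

u · v = (-2)·8 + (-4)·(-11) + 2·8 = -16 + 44 + 16 = 44
|u|² = 4 + 16 + 4 = 24,  |u| = √24 ≈ 4.898979
|v|² = 64 + 121 + 64 = 249,  |v| = √249 ≈ 15.779734
cos θ = 44 / (4.898979 · 15.779734) ≈ 0.56918
θ = arccos(0.56918) ≈ 55.3°

55.3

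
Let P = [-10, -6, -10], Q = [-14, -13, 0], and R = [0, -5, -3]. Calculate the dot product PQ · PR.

23

PQ = Q − P = (-4, -7, 10)
PR = R − P = (10, 1, 7)
PQ · PR = (-4)·10 + (-7)·1 + 10·7 = -40 - 7 + 70 = 23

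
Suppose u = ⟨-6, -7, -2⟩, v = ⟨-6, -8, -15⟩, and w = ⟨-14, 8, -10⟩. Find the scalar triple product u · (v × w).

v × w:
i: (-8)·(-10) - (-15)·8 = 80 - (-120) = 200
j: (-15)·(-14) - (-6)·(-10) = 210 - 60 = 150
k: (-6)·8 - (-8)·(-14) = -48 - 112 = -160
v × w = (200, 150, -160)
u · (v × w) = (-6)·200 + (-7)·150 + (-2)·(-160) = -1200 - 1050 + 320 = -1930

-1930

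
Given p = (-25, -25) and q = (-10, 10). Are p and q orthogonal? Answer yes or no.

p · q = (-25)·(-10) + (-25)·10 = 250 - 250 = 0
Zero, so the vectors are orthogonal.

yes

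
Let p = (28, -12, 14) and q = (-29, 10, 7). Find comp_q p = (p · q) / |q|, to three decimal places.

p · q = 28·(-29) + (-12)·10 + 14·7 = -812 - 120 + 98 = -834
|q| = √(841 + 100 + 49) = √990 ≈ 31.4643
comp_q p = -834 / √990 ≈ -26.506

-26.506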